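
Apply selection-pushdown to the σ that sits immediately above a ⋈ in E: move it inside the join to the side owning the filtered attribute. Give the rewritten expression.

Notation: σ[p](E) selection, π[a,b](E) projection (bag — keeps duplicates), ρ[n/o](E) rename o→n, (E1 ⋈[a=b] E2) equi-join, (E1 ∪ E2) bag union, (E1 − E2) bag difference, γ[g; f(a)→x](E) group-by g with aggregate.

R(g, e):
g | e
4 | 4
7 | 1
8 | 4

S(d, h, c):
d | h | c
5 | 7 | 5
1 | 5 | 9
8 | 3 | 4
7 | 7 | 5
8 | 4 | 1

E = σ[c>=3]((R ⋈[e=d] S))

σ filters on c, owned by the right side.
E' = (R ⋈[e=d] σ[c>=3](S))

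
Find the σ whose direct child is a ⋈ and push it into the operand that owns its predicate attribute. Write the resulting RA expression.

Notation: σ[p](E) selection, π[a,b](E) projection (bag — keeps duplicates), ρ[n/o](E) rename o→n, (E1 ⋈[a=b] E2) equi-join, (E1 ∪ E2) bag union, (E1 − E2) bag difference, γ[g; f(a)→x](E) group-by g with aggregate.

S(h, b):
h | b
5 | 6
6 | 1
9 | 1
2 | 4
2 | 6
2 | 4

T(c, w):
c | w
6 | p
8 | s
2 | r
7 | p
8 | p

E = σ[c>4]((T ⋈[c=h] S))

σ filters on c, owned by the left side.
E' = (σ[c>4](T) ⋈[c=h] S)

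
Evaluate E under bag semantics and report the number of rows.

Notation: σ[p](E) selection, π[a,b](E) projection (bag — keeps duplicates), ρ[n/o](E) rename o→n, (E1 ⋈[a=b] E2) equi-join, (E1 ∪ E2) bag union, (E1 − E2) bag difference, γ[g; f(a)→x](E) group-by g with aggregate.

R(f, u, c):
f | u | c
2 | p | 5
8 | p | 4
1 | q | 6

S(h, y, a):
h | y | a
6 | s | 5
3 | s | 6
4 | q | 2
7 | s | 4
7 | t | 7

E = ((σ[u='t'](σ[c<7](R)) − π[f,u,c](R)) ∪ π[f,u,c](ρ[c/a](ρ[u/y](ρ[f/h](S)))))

Stepwise |·|:
  R → 3
  σ[c<7](R) → 3
  σ[u='t'](σ[c<7](R)) → 0
  R → 3
  π[f,u,c](R) → 3
  (σ[u='t'](σ[c<7](R)) − π[f,u,c](R)) → 0
  S → 5
  ρ[f/h](S) → 5
  ρ[u/y](ρ[f/h](S)) → 5
  ρ[c/a](ρ[u/y](ρ[f/h](S))) → 5
  π[f,u,c](ρ[c/a](ρ[u/y](ρ[f/h](S)))) → 5
  ((σ[u='t'](σ[c<7](R)) − π[f,u,c](R)) ∪ π[f,u,c](ρ[c/a](ρ[u/y](ρ[f/h](S))))) → 5

|E| = 5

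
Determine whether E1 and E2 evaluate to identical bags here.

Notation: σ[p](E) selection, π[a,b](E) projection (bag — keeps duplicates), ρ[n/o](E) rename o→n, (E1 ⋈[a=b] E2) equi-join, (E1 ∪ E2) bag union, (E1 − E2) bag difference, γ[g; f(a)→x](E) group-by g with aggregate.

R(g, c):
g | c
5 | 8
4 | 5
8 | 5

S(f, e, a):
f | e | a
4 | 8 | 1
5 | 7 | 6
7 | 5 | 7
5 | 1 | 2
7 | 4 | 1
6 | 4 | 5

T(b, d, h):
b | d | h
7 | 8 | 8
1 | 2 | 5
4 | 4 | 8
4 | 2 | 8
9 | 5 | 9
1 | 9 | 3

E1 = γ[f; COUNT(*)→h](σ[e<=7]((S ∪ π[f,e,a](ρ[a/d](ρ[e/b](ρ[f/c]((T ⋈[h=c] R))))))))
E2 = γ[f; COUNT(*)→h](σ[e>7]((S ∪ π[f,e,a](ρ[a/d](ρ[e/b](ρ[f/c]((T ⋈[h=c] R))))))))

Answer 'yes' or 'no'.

E1 row counts bottom-up:
  S → 6
  T → 6
  R → 3
  (T ⋈[h=c] R) → 5
  ρ[f/c]((T ⋈[h=c] R)) → 5
  ρ[e/b](ρ[f/c]((T ⋈[h=c] R))) → 5
  ρ[a/d](ρ[e/b](ρ[f/c]((T ⋈[h=c] R)))) → 5
  π[f,e,a](ρ[a/d](ρ[e/b](ρ[f/c]((T ⋈[h=c] R))))) → 5
  (S ∪ π[f,e,a](ρ[a/d](ρ[e/b](ρ[f/c]((T ⋈[h=c] R)))))) → 11
  σ[e<=7]((S ∪ π[f,e,a](ρ[a/d](ρ[e/b](ρ[f/c]((T ⋈[h=c] R))))))) → 10
  γ[f; COUNT(*)→h](σ[e<=7]((S ∪ π[f,e,a](ρ[a/d](ρ[e/b](ρ[f/c]((T ⋈[h=c] R)))))))) → 4
E2 row counts bottom-up:
  S → 6
  T → 6
  R → 3
  (T ⋈[h=c] R) → 5
  ρ[f/c]((T ⋈[h=c] R)) → 5
  ρ[e/b](ρ[f/c]((T ⋈[h=c] R))) → 5
  ρ[a/d](ρ[e/b](ρ[f/c]((T ⋈[h=c] R)))) → 5
  π[f,e,a](ρ[a/d](ρ[e/b](ρ[f/c]((T ⋈[h=c] R))))) → 5
  (S ∪ π[f,e,a](ρ[a/d](ρ[e/b](ρ[f/c]((T ⋈[h=c] R)))))) → 11
  σ[e>7]((S ∪ π[f,e,a](ρ[a/d](ρ[e/b](ρ[f/c]((T ⋈[h=c] R))))))) → 1
  γ[f; COUNT(*)→h](σ[e>7]((S ∪ π[f,e,a](ρ[a/d](ρ[e/b](ρ[f/c]((T ⋈[h=c] R)))))))) → 1

E1 result:
f | h
5 | 4
6 | 1
7 | 2
8 | 3
E2 result:
f | h
4 | 1
Witness: (8, 3) appears 1× in E1 but 0× in E2.

no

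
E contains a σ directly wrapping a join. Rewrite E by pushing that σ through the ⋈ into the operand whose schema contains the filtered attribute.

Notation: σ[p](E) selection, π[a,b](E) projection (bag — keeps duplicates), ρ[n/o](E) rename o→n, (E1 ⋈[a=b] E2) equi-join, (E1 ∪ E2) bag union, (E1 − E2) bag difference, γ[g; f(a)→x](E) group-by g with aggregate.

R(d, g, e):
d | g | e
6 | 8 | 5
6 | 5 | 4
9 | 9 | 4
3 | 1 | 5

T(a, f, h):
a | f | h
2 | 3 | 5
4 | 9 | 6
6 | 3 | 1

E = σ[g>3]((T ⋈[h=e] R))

σ filters on g, owned by the right side.
E' = (T ⋈[h=e] σ[g>3](R))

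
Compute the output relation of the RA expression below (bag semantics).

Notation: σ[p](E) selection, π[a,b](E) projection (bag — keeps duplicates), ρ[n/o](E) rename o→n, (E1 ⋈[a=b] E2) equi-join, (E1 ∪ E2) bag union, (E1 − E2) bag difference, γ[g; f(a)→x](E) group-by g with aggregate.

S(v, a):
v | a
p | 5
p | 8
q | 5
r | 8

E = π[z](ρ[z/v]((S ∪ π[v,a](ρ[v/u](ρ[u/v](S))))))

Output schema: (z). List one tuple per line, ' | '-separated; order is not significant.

Stepwise |·|:
  S → 4
  S → 4
  ρ[u/v](S) → 4
  ρ[v/u](ρ[u/v](S)) → 4
  π[v,a](ρ[v/u](ρ[u/v](S))) → 4
  (S ∪ π[v,a](ρ[v/u](ρ[u/v](S)))) → 8
  ρ[z/v]((S ∪ π[v,a](ρ[v/u](ρ[u/v](S))))) → 8
  π[z](ρ[z/v]((S ∪ π[v,a](ρ[v/u](ρ[u/v](S)))))) → 8

== RESULT ==
z
p
p
p
p
q
q
r
r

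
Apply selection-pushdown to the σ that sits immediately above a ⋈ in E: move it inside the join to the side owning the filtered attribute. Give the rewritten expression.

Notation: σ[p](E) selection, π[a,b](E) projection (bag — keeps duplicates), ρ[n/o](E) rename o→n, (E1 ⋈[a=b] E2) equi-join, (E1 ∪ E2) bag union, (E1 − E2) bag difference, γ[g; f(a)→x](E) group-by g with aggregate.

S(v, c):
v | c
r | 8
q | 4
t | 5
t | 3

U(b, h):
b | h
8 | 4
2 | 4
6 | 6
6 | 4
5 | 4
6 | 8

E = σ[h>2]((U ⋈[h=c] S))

σ filters on h, owned by the left side.
E' = (σ[h>2](U) ⋈[h=c] S)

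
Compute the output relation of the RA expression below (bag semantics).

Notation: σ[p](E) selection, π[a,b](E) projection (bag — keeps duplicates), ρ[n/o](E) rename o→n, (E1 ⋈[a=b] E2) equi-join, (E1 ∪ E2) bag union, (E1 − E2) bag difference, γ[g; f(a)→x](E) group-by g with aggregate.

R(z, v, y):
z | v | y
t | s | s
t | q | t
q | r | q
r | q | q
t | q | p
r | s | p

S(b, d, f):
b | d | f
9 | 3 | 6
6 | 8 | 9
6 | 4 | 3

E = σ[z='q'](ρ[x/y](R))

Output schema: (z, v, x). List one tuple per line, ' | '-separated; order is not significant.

Per-node cardinality:
  R → 6
  ρ[x/y](R) → 6
  σ[z='q'](ρ[x/y](R)) → 1

== RESULT ==
z | v | x
q | r | q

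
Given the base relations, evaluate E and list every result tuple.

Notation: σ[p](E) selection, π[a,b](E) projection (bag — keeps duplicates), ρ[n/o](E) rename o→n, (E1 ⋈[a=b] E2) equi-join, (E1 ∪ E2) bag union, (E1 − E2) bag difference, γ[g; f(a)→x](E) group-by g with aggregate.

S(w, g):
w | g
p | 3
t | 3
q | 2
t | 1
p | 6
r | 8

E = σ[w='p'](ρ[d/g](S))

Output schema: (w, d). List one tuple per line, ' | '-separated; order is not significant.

Subexpression sizes:
  S → 6
  ρ[d/g](S) → 6
  σ[w='p'](ρ[d/g](S)) → 2

== RESULT ==
w | d
p | 3
p | 6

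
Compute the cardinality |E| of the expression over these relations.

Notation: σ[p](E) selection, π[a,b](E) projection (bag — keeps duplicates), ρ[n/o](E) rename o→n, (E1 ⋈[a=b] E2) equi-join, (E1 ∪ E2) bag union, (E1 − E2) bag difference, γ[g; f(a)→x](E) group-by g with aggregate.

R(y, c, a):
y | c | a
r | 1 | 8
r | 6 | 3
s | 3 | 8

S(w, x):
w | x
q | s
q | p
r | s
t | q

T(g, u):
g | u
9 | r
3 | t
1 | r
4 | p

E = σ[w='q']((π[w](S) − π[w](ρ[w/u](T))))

Row counts bottom-up:
  S → 4
  π[w](S) → 4
  T → 4
  ρ[w/u](T) → 4
  π[w](ρ[w/u](T)) → 4
  (π[w](S) − π[w](ρ[w/u](T))) → 2
  σ[w='q']((π[w](S) − π[w](ρ[w/u](T)))) → 2

|E| = 2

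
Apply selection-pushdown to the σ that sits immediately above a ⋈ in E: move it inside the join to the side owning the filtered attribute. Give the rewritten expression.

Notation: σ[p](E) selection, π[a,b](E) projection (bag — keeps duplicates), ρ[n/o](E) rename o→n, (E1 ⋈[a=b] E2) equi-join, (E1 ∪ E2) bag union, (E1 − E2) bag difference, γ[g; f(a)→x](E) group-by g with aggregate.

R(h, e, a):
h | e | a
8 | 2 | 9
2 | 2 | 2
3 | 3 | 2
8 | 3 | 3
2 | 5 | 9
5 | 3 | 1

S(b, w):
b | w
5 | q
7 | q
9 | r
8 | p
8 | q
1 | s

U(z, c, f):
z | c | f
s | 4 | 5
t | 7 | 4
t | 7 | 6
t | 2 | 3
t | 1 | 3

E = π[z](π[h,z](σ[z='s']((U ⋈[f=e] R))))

σ filters on z, owned by the left side.
E' = π[z](π[h,z]((σ[z='s'](U) ⋈[f=e] R)))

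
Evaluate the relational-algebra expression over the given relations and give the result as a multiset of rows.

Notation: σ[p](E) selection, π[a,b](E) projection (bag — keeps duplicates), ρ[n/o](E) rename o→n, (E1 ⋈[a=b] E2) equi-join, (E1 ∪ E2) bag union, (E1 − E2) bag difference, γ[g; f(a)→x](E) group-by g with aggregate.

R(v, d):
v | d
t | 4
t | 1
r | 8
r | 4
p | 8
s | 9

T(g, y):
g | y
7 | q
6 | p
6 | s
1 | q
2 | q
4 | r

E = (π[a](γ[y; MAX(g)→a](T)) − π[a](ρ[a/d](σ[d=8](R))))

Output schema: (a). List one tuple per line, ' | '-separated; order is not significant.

Subexpression sizes:
  T → 6
  γ[y; MAX(g)→a](T) → 4
  π[a](γ[y; MAX(g)→a](T)) → 4
  R → 6
  σ[d=8](R) → 2
  ρ[a/d](σ[d=8](R)) → 2
  π[a](ρ[a/d](σ[d=8](R))) → 2
  (π[a](γ[y; MAX(g)→a](T)) − π[a](ρ[a/d](σ[d=8](R)))) → 4

== RESULT ==
a
4
6
6
7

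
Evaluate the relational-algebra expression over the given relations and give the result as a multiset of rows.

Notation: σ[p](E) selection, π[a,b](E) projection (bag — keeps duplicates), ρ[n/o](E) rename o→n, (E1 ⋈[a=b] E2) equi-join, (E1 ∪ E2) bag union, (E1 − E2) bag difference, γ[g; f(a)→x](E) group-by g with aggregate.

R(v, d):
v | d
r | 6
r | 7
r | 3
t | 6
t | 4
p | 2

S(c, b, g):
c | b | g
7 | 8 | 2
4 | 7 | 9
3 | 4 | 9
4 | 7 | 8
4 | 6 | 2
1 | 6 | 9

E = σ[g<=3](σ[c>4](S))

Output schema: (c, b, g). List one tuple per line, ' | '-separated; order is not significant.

Stepwise |·|:
  S → 6
  σ[c>4](S) → 1
  σ[g<=3](σ[c>4](S)) → 1

== RESULT ==
c | b | g
7 | 8 | 2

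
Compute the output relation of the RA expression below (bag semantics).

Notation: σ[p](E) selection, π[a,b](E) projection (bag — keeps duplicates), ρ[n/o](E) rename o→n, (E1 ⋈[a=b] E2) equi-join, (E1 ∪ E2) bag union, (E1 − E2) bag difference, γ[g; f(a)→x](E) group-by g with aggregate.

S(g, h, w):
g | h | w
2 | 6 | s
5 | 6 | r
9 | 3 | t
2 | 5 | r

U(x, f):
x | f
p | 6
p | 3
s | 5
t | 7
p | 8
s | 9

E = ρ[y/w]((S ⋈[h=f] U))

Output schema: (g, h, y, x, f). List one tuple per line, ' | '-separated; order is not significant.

Per-node cardinality:
  S → 4
  U → 6
  (S ⋈[h=f] U) → 4
  ρ[y/w]((S ⋈[h=f] U)) → 4

== RESULT ==
g | h | y | x | f
2 | 5 | r | s | 5
2 | 6 | s | p | 6
5 | 6 | r | p | 6
9 | 3 | t | p | 3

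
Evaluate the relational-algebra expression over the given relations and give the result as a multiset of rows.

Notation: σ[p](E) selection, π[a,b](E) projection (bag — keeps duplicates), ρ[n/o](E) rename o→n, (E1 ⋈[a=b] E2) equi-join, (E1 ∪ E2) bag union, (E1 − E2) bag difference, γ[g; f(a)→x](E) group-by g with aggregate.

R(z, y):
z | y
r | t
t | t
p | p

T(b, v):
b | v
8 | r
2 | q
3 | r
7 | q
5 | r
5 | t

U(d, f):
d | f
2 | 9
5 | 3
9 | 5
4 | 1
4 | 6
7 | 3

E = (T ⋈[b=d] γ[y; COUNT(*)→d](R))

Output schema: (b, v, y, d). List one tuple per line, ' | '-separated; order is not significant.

Stepwise |·|:
  T → 6
  R → 3
  γ[y; COUNT(*)→d](R) → 2
  (T ⋈[b=d] γ[y; COUNT(*)→d](R)) → 1

== RESULT ==
b | v | y | d
2 | q | t | 2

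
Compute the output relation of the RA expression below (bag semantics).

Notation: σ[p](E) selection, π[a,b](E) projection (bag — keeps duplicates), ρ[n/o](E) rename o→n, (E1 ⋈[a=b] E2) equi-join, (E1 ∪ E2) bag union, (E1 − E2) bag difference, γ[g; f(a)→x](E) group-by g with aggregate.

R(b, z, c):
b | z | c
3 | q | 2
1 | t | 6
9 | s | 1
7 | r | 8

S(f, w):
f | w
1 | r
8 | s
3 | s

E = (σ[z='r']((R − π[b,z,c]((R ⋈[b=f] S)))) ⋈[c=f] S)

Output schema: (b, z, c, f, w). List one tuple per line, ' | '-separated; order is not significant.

Stepwise |·|:
  R → 4
  R → 4
  S → 3
  (R ⋈[b=f] S) → 2
  π[b,z,c]((R ⋈[b=f] S)) → 2
  (R − π[b,z,c]((R ⋈[b=f] S))) → 2
  σ[z='r']((R − π[b,z,c]((R ⋈[b=f] S)))) → 1
  S → 3
  (σ[z='r']((R − π[b,z,c]((R ⋈[b=f] S)))) ⋈[c=f] S) → 1

== RESULT ==
b | z | c | f | w
7 | r | 8 | 8 | s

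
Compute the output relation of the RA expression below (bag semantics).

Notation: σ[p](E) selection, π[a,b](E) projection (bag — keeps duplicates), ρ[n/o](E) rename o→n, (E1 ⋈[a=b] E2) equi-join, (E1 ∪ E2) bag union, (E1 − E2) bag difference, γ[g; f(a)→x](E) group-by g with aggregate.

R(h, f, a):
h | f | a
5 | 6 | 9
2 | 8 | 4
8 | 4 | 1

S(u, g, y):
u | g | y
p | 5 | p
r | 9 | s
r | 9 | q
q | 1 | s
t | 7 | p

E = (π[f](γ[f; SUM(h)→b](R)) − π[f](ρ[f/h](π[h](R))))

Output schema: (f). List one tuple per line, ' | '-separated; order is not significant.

Subexpression sizes:
  R → 3
  γ[f; SUM(h)→b](R) → 3
  π[f](γ[f; SUM(h)→b](R)) → 3
  R → 3
  π[h](R) → 3
  ρ[f/h](π[h](R)) → 3
  π[f](ρ[f/h](π[h](R))) → 3
  (π[f](γ[f; SUM(h)→b](R)) − π[f](ρ[f/h](π[h](R)))) → 2

== RESULT ==
f
4
6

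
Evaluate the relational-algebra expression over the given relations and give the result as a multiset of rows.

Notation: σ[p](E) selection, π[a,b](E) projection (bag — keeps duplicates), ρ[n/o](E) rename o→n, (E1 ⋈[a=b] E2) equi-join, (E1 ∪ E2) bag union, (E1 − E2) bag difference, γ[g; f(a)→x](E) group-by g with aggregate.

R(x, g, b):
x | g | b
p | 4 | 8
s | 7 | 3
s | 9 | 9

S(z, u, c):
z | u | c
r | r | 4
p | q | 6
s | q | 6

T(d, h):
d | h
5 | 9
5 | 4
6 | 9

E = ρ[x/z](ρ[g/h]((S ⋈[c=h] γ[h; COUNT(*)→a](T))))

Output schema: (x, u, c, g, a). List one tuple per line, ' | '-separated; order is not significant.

Row counts bottom-up:
  S → 3
  T → 3
  γ[h; COUNT(*)→a](T) → 2
  (S ⋈[c=h] γ[h; COUNT(*)→a](T)) → 1
  ρ[g/h]((S ⋈[c=h] γ[h; COUNT(*)→a](T))) → 1
  ρ[x/z](ρ[g/h]((S ⋈[c=h] γ[h; COUNT(*)→a](T)))) → 1

== RESULT ==
x | u | c | g | a
r | r | 4 | 4 | 1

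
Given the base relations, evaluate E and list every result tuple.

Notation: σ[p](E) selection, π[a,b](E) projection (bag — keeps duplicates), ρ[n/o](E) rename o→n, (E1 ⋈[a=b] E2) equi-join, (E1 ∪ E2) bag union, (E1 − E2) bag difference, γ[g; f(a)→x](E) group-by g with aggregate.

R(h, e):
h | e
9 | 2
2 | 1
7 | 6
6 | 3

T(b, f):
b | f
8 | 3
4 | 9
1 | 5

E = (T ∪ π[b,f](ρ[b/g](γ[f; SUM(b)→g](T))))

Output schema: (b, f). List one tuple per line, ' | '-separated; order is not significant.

Stepwise |·|:
  T → 3
  T → 3
  γ[f; SUM(b)→g](T) → 3
  ρ[b/g](γ[f; SUM(b)→g](T)) → 3
  π[b,f](ρ[b/g](γ[f; SUM(b)→g](T))) → 3
  (T ∪ π[b,f](ρ[b/g](γ[f; SUM(b)→g](T)))) → 6

== RESULT ==
b | f
1 | 5
1 | 5
4 | 9
4 | 9
8 | 3
8 | 3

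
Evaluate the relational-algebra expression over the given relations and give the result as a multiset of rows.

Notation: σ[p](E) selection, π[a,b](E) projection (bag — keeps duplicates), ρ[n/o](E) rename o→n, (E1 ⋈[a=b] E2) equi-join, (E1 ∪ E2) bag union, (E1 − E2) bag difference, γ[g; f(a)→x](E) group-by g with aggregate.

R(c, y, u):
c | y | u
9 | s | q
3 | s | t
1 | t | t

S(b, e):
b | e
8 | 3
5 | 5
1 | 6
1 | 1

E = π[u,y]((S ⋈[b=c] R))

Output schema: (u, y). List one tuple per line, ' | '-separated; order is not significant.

Stepwise |·|:
  S → 4
  R → 3
  (S ⋈[b=c] R) → 2
  π[u,y]((S ⋈[b=c] R)) → 2

== RESULT ==
u | y
t | t
t | t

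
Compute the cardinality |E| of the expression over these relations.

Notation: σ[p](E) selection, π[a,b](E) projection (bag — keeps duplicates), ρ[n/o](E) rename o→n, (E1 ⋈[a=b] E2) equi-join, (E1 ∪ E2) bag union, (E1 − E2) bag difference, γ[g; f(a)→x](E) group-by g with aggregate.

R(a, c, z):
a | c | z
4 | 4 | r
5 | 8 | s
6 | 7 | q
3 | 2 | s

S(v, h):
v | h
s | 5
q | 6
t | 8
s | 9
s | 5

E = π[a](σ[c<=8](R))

Subexpression sizes:
  R → 4
  σ[c<=8](R) → 4
  π[a](σ[c<=8](R)) → 4

|E| = 4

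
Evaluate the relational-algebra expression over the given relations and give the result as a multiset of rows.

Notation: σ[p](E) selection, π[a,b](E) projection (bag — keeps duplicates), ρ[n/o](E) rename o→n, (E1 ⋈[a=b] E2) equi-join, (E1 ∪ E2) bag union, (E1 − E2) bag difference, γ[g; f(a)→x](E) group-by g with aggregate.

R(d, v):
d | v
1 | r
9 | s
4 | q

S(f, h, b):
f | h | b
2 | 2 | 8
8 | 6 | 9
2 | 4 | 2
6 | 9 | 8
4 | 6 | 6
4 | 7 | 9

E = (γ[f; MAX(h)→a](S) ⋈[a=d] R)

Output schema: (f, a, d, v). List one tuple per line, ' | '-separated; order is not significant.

Stepwise |·|:
  S → 6
  γ[f; MAX(h)→a](S) → 4
  R → 3
  (γ[f; MAX(h)→a](S) ⋈[a=d] R) → 2

== RESULT ==
f | a | d | v
2 | 4 | 4 | q
6 | 9 | 9 | s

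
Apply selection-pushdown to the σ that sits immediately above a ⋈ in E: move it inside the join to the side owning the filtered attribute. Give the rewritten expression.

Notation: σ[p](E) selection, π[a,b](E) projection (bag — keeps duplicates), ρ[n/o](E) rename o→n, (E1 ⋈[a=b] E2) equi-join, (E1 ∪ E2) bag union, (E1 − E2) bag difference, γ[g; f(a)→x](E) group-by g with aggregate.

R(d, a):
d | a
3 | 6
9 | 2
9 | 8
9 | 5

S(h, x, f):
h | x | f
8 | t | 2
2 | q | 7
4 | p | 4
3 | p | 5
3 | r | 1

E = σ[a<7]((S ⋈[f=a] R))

σ filters on a, owned by the right side.
E' = (S ⋈[f=a] σ[a<7](R))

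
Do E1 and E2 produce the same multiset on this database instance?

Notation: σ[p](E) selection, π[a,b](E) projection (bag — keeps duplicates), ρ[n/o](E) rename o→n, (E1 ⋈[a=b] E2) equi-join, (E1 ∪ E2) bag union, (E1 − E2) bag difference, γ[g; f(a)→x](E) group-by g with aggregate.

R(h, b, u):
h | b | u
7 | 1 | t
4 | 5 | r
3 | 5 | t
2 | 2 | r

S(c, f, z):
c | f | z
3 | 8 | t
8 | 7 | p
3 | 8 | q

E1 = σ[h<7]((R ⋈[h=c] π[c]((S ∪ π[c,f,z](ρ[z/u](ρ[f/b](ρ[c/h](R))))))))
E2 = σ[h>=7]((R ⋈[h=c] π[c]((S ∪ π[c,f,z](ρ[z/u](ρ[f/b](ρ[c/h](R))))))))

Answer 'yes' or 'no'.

E1 row counts bottom-up:
  R → 4
  S → 3
  R → 4
  ρ[c/h](R) → 4
  ρ[f/b](ρ[c/h](R)) → 4
  ρ[z/u](ρ[f/b](ρ[c/h](R))) → 4
  π[c,f,z](ρ[z/u](ρ[f/b](ρ[c/h](R)))) → 4
  (S ∪ π[c,f,z](ρ[z/u](ρ[f/b](ρ[c/h](R))))) → 7
  π[c]((S ∪ π[c,f,z](ρ[z/u](ρ[f/b](ρ[c/h](R)))))) → 7
  (R ⋈[h=c] π[c]((S ∪ π[c,f,z](ρ[z/u](ρ[f/b](ρ[c/h](R))))))) → 6
  σ[h<7]((R ⋈[h=c] π[c]((S ∪ π[c,f,z](ρ[z/u](ρ[f/b](ρ[c/h](R)))))))) → 5
E2 row counts bottom-up:
  R → 4
  S → 3
  R → 4
  ρ[c/h](R) → 4
  ρ[f/b](ρ[c/h](R)) → 4
  ρ[z/u](ρ[f/b](ρ[c/h](R))) → 4
  π[c,f,z](ρ[z/u](ρ[f/b](ρ[c/h](R)))) → 4
  (S ∪ π[c,f,z](ρ[z/u](ρ[f/b](ρ[c/h](R))))) → 7
  π[c]((S ∪ π[c,f,z](ρ[z/u](ρ[f/b](ρ[c/h](R)))))) → 7
  (R ⋈[h=c] π[c]((S ∪ π[c,f,z](ρ[z/u](ρ[f/b](ρ[c/h](R))))))) → 6
  σ[h>=7]((R ⋈[h=c] π[c]((S ∪ π[c,f,z](ρ[z/u](ρ[f/b](ρ[c/h](R)))))))) → 1

E1 result:
h | b | u | c
2 | 2 | r | 2
3 | 5 | t | 3
3 | 5 | t | 3
3 | 5 | t | 3
4 | 5 | r | 4
E2 result:
h | b | u | c
7 | 1 | t | 7
Witness: (3, 5, 't', 3) appears 3× in E1 but 0× in E2.

no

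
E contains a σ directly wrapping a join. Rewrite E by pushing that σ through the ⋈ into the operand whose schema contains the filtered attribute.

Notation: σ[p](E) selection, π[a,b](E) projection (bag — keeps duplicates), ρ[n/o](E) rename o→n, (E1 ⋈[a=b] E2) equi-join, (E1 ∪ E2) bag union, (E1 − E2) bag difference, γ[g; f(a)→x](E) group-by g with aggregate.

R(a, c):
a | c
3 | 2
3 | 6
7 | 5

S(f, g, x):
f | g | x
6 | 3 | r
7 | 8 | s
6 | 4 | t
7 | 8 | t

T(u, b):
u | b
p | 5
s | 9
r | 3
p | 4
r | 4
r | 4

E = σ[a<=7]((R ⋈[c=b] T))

σ filters on a, owned by the left side.
E' = (σ[a<=7](R) ⋈[c=b] T)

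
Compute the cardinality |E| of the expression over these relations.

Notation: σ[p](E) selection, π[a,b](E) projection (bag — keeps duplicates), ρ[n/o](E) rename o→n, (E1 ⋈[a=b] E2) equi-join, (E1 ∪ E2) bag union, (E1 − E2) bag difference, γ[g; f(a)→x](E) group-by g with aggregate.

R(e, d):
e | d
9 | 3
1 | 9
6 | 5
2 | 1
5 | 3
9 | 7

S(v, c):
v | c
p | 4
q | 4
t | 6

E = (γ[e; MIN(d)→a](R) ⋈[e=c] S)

Per-node cardinality:
  R → 6
  γ[e; MIN(d)→a](R) → 5
  S → 3
  (γ[e; MIN(d)→a](R) ⋈[e=c] S) → 1

|E| = 1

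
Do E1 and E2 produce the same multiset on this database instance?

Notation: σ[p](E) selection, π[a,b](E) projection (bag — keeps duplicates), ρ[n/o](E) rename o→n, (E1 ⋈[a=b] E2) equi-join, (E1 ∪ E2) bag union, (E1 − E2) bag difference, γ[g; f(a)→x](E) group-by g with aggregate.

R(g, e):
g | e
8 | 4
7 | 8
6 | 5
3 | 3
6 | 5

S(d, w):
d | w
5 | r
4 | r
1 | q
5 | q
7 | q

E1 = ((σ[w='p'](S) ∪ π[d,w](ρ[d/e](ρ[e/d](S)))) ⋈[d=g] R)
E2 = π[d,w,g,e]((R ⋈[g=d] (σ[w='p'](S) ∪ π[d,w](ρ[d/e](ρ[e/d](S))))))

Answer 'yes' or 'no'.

E1 subexpression sizes:
  S → 5
  σ[w='p'](S) → 0
  S → 5
  ρ[e/d](S) → 5
  ρ[d/e](ρ[e/d](S)) → 5
  π[d,w](ρ[d/e](ρ[e/d](S))) → 5
  (σ[w='p'](S) ∪ π[d,w](ρ[d/e](ρ[e/d](S)))) → 5
  R → 5
  ((σ[w='p'](S) ∪ π[d,w](ρ[d/e](ρ[e/d](S)))) ⋈[d=g] R) → 1
E2 subexpression sizes:
  R → 5
  S → 5
  σ[w='p'](S) → 0
  S → 5
  ρ[e/d](S) → 5
  ρ[d/e](ρ[e/d](S)) → 5
  π[d,w](ρ[d/e](ρ[e/d](S))) → 5
  (σ[w='p'](S) ∪ π[d,w](ρ[d/e](ρ[e/d](S)))) → 5
  (R ⋈[g=d] (σ[w='p'](S) ∪ π[d,w](ρ[d/e](ρ[e/d](S))))) → 1
  π[d,w,g,e]((R ⋈[g=d] (σ[w='p'](S) ∪ π[d,w](ρ[d/e](ρ[e/d](S)))))) → 1

E1 and E2 produce the same multiset:
d | w | g | e
7 | q | 7 | 8

yes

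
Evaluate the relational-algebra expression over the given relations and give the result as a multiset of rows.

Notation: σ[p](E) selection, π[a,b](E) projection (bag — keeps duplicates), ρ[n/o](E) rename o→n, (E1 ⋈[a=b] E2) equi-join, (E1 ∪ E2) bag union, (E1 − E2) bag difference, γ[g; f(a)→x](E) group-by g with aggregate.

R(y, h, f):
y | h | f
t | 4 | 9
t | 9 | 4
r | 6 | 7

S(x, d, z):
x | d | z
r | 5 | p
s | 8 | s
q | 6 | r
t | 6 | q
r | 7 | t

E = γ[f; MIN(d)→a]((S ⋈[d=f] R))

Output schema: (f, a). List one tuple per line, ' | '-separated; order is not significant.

Per-node cardinality:
  S → 5
  R → 3
  (S ⋈[d=f] R) → 1
  γ[f; MIN(d)→a]((S ⋈[d=f] R)) → 1

== RESULT ==
f | a
7 | 7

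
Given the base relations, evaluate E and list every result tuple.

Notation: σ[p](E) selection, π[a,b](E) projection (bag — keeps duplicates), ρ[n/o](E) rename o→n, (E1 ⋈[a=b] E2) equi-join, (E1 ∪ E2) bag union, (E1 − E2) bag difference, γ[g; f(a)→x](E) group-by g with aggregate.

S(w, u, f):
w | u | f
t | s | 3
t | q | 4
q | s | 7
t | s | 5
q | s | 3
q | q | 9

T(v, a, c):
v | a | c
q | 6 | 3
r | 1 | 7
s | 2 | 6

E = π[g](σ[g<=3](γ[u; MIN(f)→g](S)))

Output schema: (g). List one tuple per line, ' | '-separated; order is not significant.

Per-node cardinality:
  S → 6
  γ[u; MIN(f)→g](S) → 2
  σ[g<=3](γ[u; MIN(f)→g](S)) → 1
  π[g](σ[g<=3](γ[u; MIN(f)→g](S))) → 1

== RESULT ==
g
3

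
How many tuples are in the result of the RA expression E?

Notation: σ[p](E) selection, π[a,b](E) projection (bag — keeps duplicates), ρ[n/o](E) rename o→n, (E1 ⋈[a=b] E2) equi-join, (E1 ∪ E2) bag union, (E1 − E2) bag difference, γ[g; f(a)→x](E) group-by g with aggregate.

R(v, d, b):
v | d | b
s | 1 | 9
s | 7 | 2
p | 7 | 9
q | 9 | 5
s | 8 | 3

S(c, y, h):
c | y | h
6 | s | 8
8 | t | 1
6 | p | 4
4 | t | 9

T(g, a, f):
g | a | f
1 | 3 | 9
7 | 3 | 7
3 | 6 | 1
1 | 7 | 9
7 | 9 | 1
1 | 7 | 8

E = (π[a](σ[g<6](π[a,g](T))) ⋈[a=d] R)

Subexpression sizes:
  T → 6
  π[a,g](T) → 6
  σ[g<6](π[a,g](T)) → 4
  π[a](σ[g<6](π[a,g](T))) → 4
  R → 5
  (π[a](σ[g<6](π[a,g](T))) ⋈[a=d] R) → 4

|E| = 4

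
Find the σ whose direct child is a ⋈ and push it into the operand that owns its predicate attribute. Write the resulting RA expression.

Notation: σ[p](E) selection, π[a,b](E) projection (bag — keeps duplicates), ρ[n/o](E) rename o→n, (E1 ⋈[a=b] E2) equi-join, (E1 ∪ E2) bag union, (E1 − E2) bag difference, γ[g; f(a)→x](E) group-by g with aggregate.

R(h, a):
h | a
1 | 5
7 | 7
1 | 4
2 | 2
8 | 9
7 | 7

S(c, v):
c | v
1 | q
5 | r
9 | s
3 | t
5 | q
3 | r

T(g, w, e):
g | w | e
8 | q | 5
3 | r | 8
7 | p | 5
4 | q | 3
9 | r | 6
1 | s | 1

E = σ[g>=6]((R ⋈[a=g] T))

σ filters on g, owned by the right side.
E' = (R ⋈[a=g] σ[g>=6](T))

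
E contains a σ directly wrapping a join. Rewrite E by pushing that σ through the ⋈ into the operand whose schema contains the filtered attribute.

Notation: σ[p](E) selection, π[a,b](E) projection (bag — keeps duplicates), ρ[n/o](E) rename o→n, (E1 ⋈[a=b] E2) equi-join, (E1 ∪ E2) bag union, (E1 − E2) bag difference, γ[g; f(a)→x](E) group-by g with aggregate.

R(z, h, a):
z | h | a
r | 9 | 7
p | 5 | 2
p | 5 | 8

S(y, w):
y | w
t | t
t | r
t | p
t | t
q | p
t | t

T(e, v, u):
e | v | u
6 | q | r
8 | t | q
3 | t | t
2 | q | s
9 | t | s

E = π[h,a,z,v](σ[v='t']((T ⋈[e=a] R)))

σ filters on v, owned by the left side.
E' = π[h,a,z,v]((σ[v='t'](T) ⋈[e=a] R))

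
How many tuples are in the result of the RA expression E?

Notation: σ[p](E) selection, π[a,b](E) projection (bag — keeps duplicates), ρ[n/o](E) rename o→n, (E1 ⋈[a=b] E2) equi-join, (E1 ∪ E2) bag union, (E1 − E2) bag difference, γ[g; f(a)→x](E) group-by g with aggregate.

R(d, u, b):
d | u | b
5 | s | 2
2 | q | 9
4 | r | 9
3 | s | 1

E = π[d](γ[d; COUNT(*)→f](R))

Stepwise |·|:
  R → 4
  γ[d; COUNT(*)→f](R) → 4
  π[d](γ[d; COUNT(*)→f](R)) → 4

|E| = 4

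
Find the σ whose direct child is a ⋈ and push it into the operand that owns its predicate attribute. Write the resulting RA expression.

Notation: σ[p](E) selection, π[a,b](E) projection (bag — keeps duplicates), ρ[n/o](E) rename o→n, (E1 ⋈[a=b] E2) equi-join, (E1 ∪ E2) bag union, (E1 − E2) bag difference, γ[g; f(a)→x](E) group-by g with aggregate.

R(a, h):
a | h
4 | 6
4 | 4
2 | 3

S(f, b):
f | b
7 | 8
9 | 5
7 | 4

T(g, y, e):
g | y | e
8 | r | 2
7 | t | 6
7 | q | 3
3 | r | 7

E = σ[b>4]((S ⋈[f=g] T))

σ filters on b, owned by the left side.
E' = (σ[b>4](S) ⋈[f=g] T)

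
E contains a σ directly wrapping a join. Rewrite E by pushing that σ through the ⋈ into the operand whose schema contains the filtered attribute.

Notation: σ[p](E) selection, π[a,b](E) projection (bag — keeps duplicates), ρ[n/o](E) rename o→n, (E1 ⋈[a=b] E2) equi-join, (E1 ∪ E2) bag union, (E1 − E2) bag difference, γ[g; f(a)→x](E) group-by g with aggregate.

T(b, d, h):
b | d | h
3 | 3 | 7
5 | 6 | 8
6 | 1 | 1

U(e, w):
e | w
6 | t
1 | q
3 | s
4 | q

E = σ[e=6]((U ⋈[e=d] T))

σ filters on e, owned by the left side.
E' = (σ[e=6](U) ⋈[e=d] T)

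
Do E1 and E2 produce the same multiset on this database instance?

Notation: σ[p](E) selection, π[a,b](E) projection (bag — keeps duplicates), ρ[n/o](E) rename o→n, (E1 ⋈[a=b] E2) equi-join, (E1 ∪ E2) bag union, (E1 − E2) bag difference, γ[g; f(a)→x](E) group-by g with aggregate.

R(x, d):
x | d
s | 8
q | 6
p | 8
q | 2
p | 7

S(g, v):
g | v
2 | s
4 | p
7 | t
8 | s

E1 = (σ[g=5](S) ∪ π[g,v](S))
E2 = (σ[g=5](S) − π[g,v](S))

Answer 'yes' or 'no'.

E1 subexpression sizes:
  S → 4
  σ[g=5](S) → 0
  S → 4
  π[g,v](S) → 4
  (σ[g=5](S) ∪ π[g,v](S)) → 4
E2 subexpression sizes:
  S → 4
  σ[g=5](S) → 0
  S → 4
  π[g,v](S) → 4
  (σ[g=5](S) − π[g,v](S)) → 0

E1 result:
g | v
2 | s
4 | p
7 | t
8 | s
E2 result:
g | v
(0 rows)
Witness: (2, 's') appears 1× in E1 but 0× in E2.

no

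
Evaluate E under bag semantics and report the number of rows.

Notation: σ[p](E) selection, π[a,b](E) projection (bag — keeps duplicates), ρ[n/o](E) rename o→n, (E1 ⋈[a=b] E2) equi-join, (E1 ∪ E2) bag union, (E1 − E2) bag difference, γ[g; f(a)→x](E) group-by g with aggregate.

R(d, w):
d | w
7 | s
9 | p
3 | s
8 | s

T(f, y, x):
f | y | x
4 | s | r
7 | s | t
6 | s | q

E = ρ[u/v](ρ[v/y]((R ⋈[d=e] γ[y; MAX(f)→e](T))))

Row counts bottom-up:
  R → 4
  T → 3
  γ[y; MAX(f)→e](T) → 1
  (R ⋈[d=e] γ[y; MAX(f)→e](T)) → 1
  ρ[v/y]((R ⋈[d=e] γ[y; MAX(f)→e](T))) → 1
  ρ[u/v](ρ[v/y]((R ⋈[d=e] γ[y; MAX(f)→e](T)))) → 1

|E| = 1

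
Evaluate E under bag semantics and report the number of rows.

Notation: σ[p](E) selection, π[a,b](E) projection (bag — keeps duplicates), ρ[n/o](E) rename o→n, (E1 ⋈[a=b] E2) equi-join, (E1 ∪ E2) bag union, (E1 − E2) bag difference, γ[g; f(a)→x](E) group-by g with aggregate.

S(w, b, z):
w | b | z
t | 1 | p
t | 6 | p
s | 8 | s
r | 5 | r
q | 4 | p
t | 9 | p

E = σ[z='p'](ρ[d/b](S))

Row counts bottom-up:
  S → 6
  ρ[d/b](S) → 6
  σ[z='p'](ρ[d/b](S)) → 4

|E| = 4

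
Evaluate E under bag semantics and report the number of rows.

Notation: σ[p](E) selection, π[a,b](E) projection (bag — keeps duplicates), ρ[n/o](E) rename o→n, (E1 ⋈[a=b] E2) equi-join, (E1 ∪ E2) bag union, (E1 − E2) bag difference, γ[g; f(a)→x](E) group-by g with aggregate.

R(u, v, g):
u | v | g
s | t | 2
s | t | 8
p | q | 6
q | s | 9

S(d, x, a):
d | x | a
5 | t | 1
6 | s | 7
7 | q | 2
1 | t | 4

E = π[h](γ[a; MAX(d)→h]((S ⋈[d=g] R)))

Stepwise |·|:
  S → 4
  R → 4
  (S ⋈[d=g] R) → 1
  γ[a; MAX(d)→h]((S ⋈[d=g] R)) → 1
  π[h](γ[a; MAX(d)→h]((S ⋈[d=g] R))) → 1

|E| = 1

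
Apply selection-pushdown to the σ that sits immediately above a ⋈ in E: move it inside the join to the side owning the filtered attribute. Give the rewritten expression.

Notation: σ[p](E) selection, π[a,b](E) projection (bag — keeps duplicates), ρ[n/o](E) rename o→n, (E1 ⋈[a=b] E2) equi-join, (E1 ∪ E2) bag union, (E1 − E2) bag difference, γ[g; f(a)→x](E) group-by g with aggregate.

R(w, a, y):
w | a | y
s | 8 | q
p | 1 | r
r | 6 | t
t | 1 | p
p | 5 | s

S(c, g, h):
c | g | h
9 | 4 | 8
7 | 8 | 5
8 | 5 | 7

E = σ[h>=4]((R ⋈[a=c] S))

σ filters on h, owned by the right side.
E' = (R ⋈[a=c] σ[h>=4](S))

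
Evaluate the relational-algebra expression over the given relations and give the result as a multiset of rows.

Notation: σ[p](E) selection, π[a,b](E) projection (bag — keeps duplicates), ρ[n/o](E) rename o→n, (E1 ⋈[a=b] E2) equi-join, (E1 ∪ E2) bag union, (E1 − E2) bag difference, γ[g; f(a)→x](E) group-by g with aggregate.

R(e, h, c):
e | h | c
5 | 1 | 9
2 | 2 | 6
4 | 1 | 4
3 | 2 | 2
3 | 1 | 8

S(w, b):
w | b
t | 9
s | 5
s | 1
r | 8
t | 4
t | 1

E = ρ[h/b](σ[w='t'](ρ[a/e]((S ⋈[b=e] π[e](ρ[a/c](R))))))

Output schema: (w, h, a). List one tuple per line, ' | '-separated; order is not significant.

Row counts bottom-up:
  S → 6
  R → 5
  ρ[a/c](R) → 5
  π[e](ρ[a/c](R)) → 5
  (S ⋈[b=e] π[e](ρ[a/c](R))) → 2
  ρ[a/e]((S ⋈[b=e] π[e](ρ[a/c](R)))) → 2
  σ[w='t'](ρ[a/e]((S ⋈[b=e] π[e](ρ[a/c](R))))) → 1
  ρ[h/b](σ[w='t'](ρ[a/e]((S ⋈[b=e] π[e](ρ[a/c](R)))))) → 1

== RESULT ==
w | h | a
t | 4 | 4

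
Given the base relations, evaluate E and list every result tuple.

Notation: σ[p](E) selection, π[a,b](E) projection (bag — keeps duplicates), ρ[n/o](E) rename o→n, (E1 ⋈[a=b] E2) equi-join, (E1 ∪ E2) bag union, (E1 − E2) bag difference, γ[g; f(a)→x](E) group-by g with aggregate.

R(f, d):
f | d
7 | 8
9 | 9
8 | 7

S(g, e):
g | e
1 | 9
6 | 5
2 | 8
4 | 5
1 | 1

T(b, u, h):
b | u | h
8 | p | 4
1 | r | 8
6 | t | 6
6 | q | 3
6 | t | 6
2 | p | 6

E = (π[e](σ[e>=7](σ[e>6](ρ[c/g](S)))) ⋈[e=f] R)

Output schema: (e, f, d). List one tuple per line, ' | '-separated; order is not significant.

Per-node cardinality:
  S → 5
  ρ[c/g](S) → 5
  σ[e>6](ρ[c/g](S)) → 2
  σ[e>=7](σ[e>6](ρ[c/g](S))) → 2
  π[e](σ[e>=7](σ[e>6](ρ[c/g](S)))) → 2
  R → 3
  (π[e](σ[e>=7](σ[e>6](ρ[c/g](S)))) ⋈[e=f] R) → 2

== RESULT ==
e | f | d
8 | 8 | 7
9 | 9 | 9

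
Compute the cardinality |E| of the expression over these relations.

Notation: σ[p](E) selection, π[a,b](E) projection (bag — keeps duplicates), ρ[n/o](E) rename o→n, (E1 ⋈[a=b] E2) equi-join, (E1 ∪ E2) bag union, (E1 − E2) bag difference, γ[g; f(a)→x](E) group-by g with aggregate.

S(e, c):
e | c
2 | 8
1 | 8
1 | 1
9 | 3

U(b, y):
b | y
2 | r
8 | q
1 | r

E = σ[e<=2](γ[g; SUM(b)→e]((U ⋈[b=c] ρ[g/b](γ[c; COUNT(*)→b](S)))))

Subexpression sizes:
  U → 3
  S → 4
  γ[c; COUNT(*)→b](S) → 3
  ρ[g/b](γ[c; COUNT(*)→b](S)) → 3
  (U ⋈[b=c] ρ[g/b](γ[c; COUNT(*)→b](S))) → 2
  γ[g; SUM(b)→e]((U ⋈[b=c] ρ[g/b](γ[c; COUNT(*)→b](S)))) → 2
  σ[e<=2](γ[g; SUM(b)→e]((U ⋈[b=c] ρ[g/b](γ[c; COUNT(*)→b](S))))) → 1

|E| = 1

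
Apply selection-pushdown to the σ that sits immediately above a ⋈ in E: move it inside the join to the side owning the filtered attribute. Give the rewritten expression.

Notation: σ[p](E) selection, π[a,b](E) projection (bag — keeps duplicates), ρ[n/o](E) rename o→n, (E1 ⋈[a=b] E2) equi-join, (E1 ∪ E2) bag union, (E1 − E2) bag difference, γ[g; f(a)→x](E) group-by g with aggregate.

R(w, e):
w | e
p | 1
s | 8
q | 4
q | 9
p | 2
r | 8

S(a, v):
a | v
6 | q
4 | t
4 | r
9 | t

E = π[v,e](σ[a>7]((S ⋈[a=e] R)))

σ filters on a, owned by the left side.
E' = π[v,e]((σ[a>7](S) ⋈[a=e] R))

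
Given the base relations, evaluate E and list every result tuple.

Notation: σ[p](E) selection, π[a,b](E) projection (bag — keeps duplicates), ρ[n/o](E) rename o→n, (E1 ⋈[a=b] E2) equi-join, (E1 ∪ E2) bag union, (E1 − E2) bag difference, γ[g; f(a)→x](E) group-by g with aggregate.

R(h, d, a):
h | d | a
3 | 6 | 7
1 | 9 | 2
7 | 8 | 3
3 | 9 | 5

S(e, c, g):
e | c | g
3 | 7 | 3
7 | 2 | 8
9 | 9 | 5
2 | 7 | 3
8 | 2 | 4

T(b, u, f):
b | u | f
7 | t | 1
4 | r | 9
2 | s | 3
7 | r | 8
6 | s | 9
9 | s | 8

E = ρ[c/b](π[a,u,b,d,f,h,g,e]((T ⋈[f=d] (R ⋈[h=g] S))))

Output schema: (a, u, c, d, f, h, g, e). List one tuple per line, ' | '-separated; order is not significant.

Stepwise |·|:
  T → 6
  R → 4
  S → 5
  (R ⋈[h=g] S) → 4
  (T ⋈[f=d] (R ⋈[h=g] S)) → 4
  π[a,u,b,d,f,h,g,e]((T ⋈[f=d] (R ⋈[h=g] S))) → 4
  ρ[c/b](π[a,u,b,d,f,h,g,e]((T ⋈[f=d] (R ⋈[h=g] S)))) → 4

== RESULT ==
a | u | c | d | f | h | g | e
5 | r | 4 | 9 | 9 | 3 | 3 | 2
5 | r | 4 | 9 | 9 | 3 | 3 | 3
5 | s | 6 | 9 | 9 | 3 | 3 | 2
5 | s | 6 | 9 | 9 | 3 | 3 | 3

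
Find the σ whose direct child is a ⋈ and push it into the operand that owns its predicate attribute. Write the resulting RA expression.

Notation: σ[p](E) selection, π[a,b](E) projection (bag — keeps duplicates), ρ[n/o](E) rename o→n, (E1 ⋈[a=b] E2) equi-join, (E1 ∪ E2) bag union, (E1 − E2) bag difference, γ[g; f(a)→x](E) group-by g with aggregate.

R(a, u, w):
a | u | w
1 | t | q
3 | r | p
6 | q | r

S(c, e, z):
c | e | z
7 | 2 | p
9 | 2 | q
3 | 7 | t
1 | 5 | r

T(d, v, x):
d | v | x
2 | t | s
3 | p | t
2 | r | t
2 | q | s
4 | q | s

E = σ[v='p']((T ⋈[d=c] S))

σ filters on v, owned by the left side.
E' = (σ[v='p'](T) ⋈[d=c] S)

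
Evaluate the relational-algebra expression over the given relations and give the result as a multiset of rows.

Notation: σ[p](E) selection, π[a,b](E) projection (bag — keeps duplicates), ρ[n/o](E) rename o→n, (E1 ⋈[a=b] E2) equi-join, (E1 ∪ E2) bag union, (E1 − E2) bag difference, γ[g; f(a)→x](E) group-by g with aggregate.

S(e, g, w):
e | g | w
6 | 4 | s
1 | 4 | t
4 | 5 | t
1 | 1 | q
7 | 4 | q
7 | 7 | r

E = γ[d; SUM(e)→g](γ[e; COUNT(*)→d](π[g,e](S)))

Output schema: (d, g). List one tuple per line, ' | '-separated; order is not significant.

Per-node cardinality:
  S → 6
  π[g,e](S) → 6
  γ[e; COUNT(*)→d](π[g,e](S)) → 4
  γ[d; SUM(e)→g](γ[e; COUNT(*)→d](π[g,e](S))) → 2

== RESULT ==
d | g
1 | 10
2 | 8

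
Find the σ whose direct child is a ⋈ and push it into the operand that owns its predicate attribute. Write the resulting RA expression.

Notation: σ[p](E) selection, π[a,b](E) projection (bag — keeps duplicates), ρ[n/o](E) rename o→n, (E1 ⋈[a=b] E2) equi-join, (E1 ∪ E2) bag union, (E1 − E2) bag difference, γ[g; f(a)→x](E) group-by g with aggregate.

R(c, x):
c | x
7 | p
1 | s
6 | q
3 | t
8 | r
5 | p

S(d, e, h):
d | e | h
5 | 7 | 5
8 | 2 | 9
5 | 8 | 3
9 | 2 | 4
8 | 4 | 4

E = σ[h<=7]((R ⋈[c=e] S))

σ filters on h, owned by the right side.
E' = (R ⋈[c=e] σ[h<=7](S))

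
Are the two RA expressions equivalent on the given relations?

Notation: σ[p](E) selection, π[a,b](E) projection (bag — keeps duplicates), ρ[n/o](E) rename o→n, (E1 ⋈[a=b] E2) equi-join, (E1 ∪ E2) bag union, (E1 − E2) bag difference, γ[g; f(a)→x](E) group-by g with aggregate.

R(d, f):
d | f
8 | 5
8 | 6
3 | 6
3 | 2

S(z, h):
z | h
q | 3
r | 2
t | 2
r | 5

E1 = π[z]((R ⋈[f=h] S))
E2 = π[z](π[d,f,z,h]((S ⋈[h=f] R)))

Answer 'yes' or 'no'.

E1 subexpression sizes:
  R → 4
  S → 4
  (R ⋈[f=h] S) → 3
  π[z]((R ⋈[f=h] S)) → 3
E2 subexpression sizes:
  S → 4
  R → 4
  (S ⋈[h=f] R) → 3
  π[d,f,z,h]((S ⋈[h=f] R)) → 3
  π[z](π[d,f,z,h]((S ⋈[h=f] R))) → 3

E1 and E2 produce the same multiset:
z
r
r
t

yes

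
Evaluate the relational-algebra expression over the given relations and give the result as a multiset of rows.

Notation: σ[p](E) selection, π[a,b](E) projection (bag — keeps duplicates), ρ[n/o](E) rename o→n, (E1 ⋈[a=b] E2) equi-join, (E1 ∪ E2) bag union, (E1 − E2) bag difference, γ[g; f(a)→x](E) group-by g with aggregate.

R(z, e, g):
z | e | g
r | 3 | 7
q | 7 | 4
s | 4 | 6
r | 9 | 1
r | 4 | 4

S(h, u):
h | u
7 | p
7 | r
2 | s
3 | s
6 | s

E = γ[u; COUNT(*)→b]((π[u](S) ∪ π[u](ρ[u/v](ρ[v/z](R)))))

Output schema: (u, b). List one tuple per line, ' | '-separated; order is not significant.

Subexpression sizes:
  S → 5
  π[u](S) → 5
  R → 5
  ρ[v/z](R) → 5
  ρ[u/v](ρ[v/z](R)) → 5
  π[u](ρ[u/v](ρ[v/z](R))) → 5
  (π[u](S) ∪ π[u](ρ[u/v](ρ[v/z](R)))) → 10
  γ[u; COUNT(*)→b]((π[u](S) ∪ π[u](ρ[u/v](ρ[v/z](R))))) → 4

== RESULT ==
u | b
p | 1
q | 1
r | 4
s | 4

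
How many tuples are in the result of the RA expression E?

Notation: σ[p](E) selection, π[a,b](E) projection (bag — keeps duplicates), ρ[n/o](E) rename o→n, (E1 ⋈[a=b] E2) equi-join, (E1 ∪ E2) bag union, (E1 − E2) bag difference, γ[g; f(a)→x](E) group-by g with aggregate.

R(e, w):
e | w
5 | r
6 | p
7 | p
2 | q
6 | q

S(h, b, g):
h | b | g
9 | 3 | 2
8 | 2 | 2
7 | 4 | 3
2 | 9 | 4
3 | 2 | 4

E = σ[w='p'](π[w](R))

Stepwise |·|:
  R → 5
  π[w](R) → 5
  σ[w='p'](π[w](R)) → 2

|E| = 2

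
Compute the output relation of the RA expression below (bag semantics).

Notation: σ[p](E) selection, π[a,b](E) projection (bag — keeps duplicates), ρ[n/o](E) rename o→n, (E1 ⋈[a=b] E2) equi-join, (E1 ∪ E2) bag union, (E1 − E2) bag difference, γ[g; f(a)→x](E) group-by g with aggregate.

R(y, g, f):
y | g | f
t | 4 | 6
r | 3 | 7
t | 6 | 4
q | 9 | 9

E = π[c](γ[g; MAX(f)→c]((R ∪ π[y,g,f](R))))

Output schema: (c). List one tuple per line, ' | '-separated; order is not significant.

Per-node cardinality:
  R → 4
  R → 4
  π[y,g,f](R) → 4
  (R ∪ π[y,g,f](R)) → 8
  γ[g; MAX(f)→c]((R ∪ π[y,g,f](R))) → 4
  π[c](γ[g; MAX(f)→c]((R ∪ π[y,g,f](R)))) → 4

== RESULT ==
c
4
6
7
9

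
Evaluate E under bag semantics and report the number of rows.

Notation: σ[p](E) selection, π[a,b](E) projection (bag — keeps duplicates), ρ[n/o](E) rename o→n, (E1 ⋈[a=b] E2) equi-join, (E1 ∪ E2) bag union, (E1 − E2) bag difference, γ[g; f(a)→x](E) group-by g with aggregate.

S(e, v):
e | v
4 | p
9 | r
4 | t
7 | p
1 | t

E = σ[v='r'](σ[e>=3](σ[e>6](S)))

Per-node cardinality:
  S → 5
  σ[e>6](S) → 2
  σ[e>=3](σ[e>6](S)) → 2
  σ[v='r'](σ[e>=3](σ[e>6](S))) → 1

|E| = 1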